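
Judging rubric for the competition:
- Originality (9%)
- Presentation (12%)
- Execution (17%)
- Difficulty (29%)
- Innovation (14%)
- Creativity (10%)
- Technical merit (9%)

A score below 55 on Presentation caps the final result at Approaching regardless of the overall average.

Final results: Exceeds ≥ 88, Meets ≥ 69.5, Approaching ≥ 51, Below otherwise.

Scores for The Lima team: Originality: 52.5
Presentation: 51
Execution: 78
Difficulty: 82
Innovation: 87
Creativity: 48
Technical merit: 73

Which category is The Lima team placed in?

Presentation score 51 < 55: minimum not met.
Weighted total:
  Originality 52.5 × 0.09 = 4.725
  Presentation 51 × 0.12 = 6.12
  Execution 78 × 0.17 = 13.26
  Difficulty 82 × 0.29 = 23.78
  Innovation 87 × 0.14 = 12.18
  Creativity 48 × 0.1 = 4.8
  Technical merit 73 × 0.09 = 6.57
Sum = 71.435
71.435 would be Meets; cap at Approaching applies → Approaching.

Approaching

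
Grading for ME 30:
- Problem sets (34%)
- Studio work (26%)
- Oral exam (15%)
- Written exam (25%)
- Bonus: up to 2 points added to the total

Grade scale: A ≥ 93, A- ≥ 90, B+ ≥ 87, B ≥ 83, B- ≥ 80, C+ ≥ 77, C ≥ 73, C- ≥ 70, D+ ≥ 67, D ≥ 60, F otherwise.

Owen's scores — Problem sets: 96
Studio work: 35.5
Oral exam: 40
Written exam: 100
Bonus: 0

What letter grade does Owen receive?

C-

Weighted total:
  Problem sets 96 × 0.34 = 32.64
  Studio work 35.5 × 0.26 = 9.23
  Oral exam 40 × 0.15 = 6
  Written exam 100 × 0.25 = 25
Sum = 72.87
Bonus: 72.87 + 0 = 72.87
72.87 is ≥ 70 and < 73 → C-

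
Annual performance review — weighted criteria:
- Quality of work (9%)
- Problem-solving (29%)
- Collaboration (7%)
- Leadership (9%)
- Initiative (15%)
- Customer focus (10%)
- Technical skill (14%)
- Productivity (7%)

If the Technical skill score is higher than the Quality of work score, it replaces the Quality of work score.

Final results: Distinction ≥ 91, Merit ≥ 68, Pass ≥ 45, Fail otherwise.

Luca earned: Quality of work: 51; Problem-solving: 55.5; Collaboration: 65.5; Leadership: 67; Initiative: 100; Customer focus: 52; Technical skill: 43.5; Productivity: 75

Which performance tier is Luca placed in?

Pass

Technical skill (43.5) ≤ Quality of work (51), so Quality of work stays at 51.
Weighted total:
  Quality of work 51 × 0.09 = 4.59
  Problem-solving 55.5 × 0.29 = 16.095
  Collaboration 65.5 × 0.07 = 4.585
  Leadership 67 × 0.09 = 6.03
  Initiative 100 × 0.15 = 15
  Customer focus 52 × 0.1 = 5.2
  Technical skill 43.5 × 0.14 = 6.09
  Productivity 75 × 0.07 = 5.25
Sum = 62.84
62.84 is ≥ 45 and < 68 → Pass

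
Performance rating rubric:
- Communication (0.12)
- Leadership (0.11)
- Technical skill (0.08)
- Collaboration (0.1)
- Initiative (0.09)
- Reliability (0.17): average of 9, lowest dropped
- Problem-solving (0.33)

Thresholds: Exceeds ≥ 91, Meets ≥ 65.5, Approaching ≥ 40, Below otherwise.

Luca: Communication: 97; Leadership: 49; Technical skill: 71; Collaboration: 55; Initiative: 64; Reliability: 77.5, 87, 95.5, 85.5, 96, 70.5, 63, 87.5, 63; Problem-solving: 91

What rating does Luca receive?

Reliability: drop 63 → average of remaining 8 = 662.5/8 = 82.8125
Weighted total:
  Communication 97 × 0.12 = 11.64
  Leadership 49 × 0.11 = 5.39
  Technical skill 71 × 0.08 = 5.68
  Collaboration 55 × 0.1 = 5.5
  Initiative 64 × 0.09 = 5.76
  Reliability 82.8125 × 0.17 = 14.078125
  Problem-solving 91 × 0.33 = 30.03
Sum = 78.078125
78.078125 is ≥ 65.5 and < 91 → Meets

Meets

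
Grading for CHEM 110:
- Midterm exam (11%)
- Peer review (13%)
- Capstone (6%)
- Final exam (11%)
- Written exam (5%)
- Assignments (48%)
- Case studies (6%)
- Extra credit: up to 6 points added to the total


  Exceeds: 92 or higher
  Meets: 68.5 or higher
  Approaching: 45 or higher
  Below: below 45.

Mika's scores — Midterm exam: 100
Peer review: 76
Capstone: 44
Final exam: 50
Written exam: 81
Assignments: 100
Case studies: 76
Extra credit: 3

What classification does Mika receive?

Weighted total:
  Midterm exam 100 × 0.11 = 11
  Peer review 76 × 0.13 = 9.88
  Capstone 44 × 0.06 = 2.64
  Final exam 50 × 0.11 = 5.5
  Written exam 81 × 0.05 = 4.05
  Assignments 100 × 0.48 = 48
  Case studies 76 × 0.06 = 4.56
Sum = 85.63
Extra credit: 85.63 + 3 = 88.63
88.63 is ≥ 68.5 and < 92 → Meets

Meets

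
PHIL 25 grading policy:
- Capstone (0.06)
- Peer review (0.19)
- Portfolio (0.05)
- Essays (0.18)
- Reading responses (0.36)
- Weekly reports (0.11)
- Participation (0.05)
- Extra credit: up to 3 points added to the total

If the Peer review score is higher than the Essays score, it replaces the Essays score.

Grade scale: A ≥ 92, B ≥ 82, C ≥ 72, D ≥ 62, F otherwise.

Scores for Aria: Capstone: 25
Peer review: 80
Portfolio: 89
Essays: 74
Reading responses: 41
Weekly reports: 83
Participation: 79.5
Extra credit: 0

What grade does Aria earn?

Peer review (80) > Essays (74), so Essays counts as 80.
Weighted total:
  Capstone 25 × 0.06 = 1.5
  Peer review 80 × 0.19 = 15.2
  Portfolio 89 × 0.05 = 4.45
  Essays 80 × 0.18 = 14.4
  Reading responses 41 × 0.36 = 14.76
  Weekly reports 83 × 0.11 = 9.13
  Participation 79.5 × 0.05 = 3.975
Sum = 63.415
Extra credit: 63.415 + 0 = 63.415
63.415 is ≥ 62 and < 72 → D

D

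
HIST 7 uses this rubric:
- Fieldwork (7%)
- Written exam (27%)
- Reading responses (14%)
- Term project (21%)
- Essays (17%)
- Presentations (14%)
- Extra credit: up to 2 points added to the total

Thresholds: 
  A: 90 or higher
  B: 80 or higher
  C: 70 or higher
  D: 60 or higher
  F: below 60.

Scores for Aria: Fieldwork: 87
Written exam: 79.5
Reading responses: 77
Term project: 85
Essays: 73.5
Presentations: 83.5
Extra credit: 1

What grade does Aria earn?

Weighted total:
  Fieldwork 87 × 0.07 = 6.09
  Written exam 79.5 × 0.27 = 21.465
  Reading responses 77 × 0.14 = 10.78
  Term project 85 × 0.21 = 17.85
  Essays 73.5 × 0.17 = 12.495
  Presentations 83.5 × 0.14 = 11.69
Sum = 80.37
Extra credit: 80.37 + 1 = 81.37
81.37 is ≥ 80 and < 90 → B

B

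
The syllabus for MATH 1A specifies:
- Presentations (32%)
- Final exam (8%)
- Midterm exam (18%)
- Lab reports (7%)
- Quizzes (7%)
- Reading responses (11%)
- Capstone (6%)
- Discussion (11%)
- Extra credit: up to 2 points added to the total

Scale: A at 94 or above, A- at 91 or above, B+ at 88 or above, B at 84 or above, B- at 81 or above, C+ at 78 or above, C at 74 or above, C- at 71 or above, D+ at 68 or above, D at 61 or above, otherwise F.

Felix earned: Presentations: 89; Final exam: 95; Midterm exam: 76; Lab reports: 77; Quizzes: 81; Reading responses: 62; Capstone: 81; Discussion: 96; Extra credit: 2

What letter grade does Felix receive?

B

Weighted total:
  Presentations 89 × 0.32 = 28.48
  Final exam 95 × 0.08 = 7.6
  Midterm exam 76 × 0.18 = 13.68
  Lab reports 77 × 0.07 = 5.39
  Quizzes 81 × 0.07 = 5.67
  Reading responses 62 × 0.11 = 6.82
  Capstone 81 × 0.06 = 4.86
  Discussion 96 × 0.11 = 10.56
Sum = 83.06
Extra credit: 83.06 + 2 = 85.06
85.06 is ≥ 84 and < 88 → B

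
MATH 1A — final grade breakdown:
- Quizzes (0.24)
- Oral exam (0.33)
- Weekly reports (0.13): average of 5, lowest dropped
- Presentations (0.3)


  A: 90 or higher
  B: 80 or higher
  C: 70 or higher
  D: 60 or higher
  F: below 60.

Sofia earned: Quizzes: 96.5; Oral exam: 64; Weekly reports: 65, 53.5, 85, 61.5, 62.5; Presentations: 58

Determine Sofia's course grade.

C

Weekly reports: drop 53.5 → average of remaining 4 = 274/4 = 68.5
Weighted total:
  Quizzes 96.5 × 0.24 = 23.16
  Oral exam 64 × 0.33 = 21.12
  Weekly reports 68.5 × 0.13 = 8.905
  Presentations 58 × 0.3 = 17.4
Sum = 70.585
70.585 is ≥ 70 and < 80 → C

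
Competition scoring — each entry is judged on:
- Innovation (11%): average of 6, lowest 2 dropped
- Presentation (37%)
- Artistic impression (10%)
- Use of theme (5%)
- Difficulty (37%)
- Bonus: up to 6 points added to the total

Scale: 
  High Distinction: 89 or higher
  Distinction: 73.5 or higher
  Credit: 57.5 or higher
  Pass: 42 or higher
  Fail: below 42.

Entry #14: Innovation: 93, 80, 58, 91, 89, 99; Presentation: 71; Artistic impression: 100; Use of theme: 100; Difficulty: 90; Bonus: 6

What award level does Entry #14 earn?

Innovation: drop 58, 80 → average of remaining 4 = 372/4 = 93
Weighted total:
  Innovation 93 × 0.11 = 10.23
  Presentation 71 × 0.37 = 26.27
  Artistic impression 100 × 0.1 = 10
  Use of theme 100 × 0.05 = 5
  Difficulty 90 × 0.37 = 33.3
Sum = 84.8
Bonus: 84.8 + 6 = 90.8
90.8 ≥ 89 → High Distinction

High Distinction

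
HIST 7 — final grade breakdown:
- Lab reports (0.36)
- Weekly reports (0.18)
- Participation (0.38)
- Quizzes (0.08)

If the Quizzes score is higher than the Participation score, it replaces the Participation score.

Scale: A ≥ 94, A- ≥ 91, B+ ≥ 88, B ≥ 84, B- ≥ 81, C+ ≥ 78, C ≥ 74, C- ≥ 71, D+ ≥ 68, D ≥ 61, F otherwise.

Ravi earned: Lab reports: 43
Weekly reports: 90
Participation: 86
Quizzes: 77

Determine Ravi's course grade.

Quizzes (77) ≤ Participation (86), so Participation stays at 86.
Weighted total:
  Lab reports 43 × 0.36 = 15.48
  Weekly reports 90 × 0.18 = 16.2
  Participation 86 × 0.38 = 32.68
  Quizzes 77 × 0.08 = 6.16
Sum = 70.52
70.52 is ≥ 68 and < 71 → D+

D+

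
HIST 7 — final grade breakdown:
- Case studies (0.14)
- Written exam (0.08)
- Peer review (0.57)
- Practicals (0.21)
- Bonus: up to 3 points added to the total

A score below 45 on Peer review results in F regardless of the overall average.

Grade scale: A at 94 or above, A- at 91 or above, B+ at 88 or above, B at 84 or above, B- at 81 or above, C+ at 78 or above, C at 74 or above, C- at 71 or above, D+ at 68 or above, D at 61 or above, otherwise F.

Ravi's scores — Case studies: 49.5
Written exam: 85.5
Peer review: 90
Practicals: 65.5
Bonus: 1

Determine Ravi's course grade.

Peer review score 90 ≥ 45: minimum met.
Weighted total:
  Case studies 49.5 × 0.14 = 6.93
  Written exam 85.5 × 0.08 = 6.84
  Peer review 90 × 0.57 = 51.3
  Practicals 65.5 × 0.21 = 13.755
Sum = 78.825
Bonus: 78.825 + 1 = 79.825
79.825 is ≥ 78 and < 81 → C+

C+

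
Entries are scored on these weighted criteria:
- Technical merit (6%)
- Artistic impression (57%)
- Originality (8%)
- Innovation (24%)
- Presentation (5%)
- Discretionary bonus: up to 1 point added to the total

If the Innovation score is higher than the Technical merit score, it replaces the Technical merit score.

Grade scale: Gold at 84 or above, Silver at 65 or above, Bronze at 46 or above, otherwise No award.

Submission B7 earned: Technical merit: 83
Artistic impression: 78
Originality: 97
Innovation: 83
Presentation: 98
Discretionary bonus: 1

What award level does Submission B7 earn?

Innovation (83) ≤ Technical merit (83), so Technical merit stays at 83.
Weighted total:
  Technical merit 83 × 0.06 = 4.98
  Artistic impression 78 × 0.57 = 44.46
  Originality 97 × 0.08 = 7.76
  Innovation 83 × 0.24 = 19.92
  Presentation 98 × 0.05 = 4.9
Sum = 82.02
Discretionary bonus: 82.02 + 1 = 83.02
83.02 is ≥ 65 and < 84 → Silver

Silver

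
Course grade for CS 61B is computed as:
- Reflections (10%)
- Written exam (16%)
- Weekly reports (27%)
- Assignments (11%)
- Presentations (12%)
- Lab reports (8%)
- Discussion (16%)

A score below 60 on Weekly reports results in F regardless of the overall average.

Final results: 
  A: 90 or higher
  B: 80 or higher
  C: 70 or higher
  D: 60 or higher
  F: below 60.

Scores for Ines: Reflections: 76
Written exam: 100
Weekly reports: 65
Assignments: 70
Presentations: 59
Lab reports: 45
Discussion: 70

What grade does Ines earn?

C

Weekly reports score 65 ≥ 60: minimum met.
Weighted total:
  Reflections 76 × 0.1 = 7.6
  Written exam 100 × 0.16 = 16
  Weekly reports 65 × 0.27 = 17.55
  Assignments 70 × 0.11 = 7.7
  Presentations 59 × 0.12 = 7.08
  Lab reports 45 × 0.08 = 3.6
  Discussion 70 × 0.16 = 11.2
Sum = 70.73
70.73 is ≥ 70 and < 80 → C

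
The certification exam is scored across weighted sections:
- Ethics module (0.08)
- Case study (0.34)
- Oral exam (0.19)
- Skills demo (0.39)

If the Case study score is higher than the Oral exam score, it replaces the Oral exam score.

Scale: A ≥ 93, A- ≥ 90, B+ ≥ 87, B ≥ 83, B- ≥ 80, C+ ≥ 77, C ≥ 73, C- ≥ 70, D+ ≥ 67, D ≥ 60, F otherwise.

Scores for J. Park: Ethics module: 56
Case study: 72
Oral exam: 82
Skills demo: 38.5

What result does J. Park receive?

F

Case study (72) ≤ Oral exam (82), so Oral exam stays at 82.
Weighted total:
  Ethics module 56 × 0.08 = 4.48
  Case study 72 × 0.34 = 24.48
  Oral exam 82 × 0.19 = 15.58
  Skills demo 38.5 × 0.39 = 15.015
Sum = 59.555
59.555 < 60 → F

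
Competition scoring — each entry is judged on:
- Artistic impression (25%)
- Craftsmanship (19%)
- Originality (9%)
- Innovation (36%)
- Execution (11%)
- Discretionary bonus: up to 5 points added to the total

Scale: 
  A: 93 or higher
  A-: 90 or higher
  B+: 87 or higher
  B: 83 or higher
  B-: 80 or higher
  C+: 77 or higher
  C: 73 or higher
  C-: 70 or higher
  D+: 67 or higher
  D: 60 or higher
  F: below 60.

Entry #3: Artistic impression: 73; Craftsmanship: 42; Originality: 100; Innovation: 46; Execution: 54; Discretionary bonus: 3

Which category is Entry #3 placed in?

Weighted total:
  Artistic impression 73 × 0.25 = 18.25
  Craftsmanship 42 × 0.19 = 7.98
  Originality 100 × 0.09 = 9
  Innovation 46 × 0.36 = 16.56
  Execution 54 × 0.11 = 5.94
Sum = 57.73
Discretionary bonus: 57.73 + 3 = 60.73
60.73 is ≥ 60 and < 67 → D

D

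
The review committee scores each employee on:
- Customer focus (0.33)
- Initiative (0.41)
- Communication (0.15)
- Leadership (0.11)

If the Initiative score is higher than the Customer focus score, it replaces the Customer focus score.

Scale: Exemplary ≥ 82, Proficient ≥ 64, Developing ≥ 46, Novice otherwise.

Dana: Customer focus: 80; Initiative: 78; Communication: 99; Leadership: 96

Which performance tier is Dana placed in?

Exemplary

Initiative (78) ≤ Customer focus (80), so Customer focus stays at 80.
Weighted total:
  Customer focus 80 × 0.33 = 26.4
  Initiative 78 × 0.41 = 31.98
  Communication 99 × 0.15 = 14.85
  Leadership 96 × 0.11 = 10.56
Sum = 83.79
83.79 ≥ 82 → Exemplary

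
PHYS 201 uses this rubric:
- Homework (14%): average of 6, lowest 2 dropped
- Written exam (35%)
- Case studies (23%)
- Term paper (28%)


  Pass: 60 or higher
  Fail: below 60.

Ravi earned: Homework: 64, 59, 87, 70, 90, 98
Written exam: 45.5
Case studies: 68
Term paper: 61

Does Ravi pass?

Pass

Homework: drop 59, 64 → average of remaining 4 = 345/4 = 86.25
Weighted total:
  Homework 86.25 × 0.14 = 12.075
  Written exam 45.5 × 0.35 = 15.925
  Case studies 68 × 0.23 = 15.64
  Term paper 61 × 0.28 = 17.08
Sum = 60.72
60.72 ≥ 60 → Pass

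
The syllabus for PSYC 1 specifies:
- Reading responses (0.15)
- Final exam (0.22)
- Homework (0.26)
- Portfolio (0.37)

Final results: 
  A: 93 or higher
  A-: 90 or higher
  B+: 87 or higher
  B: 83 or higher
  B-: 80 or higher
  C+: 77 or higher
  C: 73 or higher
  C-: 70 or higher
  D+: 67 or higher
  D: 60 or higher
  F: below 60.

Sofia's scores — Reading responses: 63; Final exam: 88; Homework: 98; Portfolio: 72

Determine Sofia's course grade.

B-

Weighted total:
  Reading responses 63 × 0.15 = 9.45
  Final exam 88 × 0.22 = 19.36
  Homework 98 × 0.26 = 25.48
  Portfolio 72 × 0.37 = 26.64
Sum = 80.93
80.93 is ≥ 80 and < 83 → B-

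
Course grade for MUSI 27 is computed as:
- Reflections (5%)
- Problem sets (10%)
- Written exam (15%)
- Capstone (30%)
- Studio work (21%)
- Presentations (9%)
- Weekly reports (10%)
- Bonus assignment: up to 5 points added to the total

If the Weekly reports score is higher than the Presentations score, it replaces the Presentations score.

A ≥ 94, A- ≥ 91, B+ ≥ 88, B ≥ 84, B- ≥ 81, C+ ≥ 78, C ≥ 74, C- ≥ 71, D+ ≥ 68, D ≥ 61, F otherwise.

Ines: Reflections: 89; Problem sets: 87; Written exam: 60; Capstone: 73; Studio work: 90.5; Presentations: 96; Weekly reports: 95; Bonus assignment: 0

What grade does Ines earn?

Weekly reports (95) ≤ Presentations (96), so Presentations stays at 96.
Weighted total:
  Reflections 89 × 0.05 = 4.45
  Problem sets 87 × 0.1 = 8.7
  Written exam 60 × 0.15 = 9
  Capstone 73 × 0.3 = 21.9
  Studio work 90.5 × 0.21 = 19.005
  Presentations 96 × 0.09 = 8.64
  Weekly reports 95 × 0.1 = 9.5
Sum = 81.195
Bonus assignment: 81.195 + 0 = 81.195
81.195 is ≥ 81 and < 84 → B-

B-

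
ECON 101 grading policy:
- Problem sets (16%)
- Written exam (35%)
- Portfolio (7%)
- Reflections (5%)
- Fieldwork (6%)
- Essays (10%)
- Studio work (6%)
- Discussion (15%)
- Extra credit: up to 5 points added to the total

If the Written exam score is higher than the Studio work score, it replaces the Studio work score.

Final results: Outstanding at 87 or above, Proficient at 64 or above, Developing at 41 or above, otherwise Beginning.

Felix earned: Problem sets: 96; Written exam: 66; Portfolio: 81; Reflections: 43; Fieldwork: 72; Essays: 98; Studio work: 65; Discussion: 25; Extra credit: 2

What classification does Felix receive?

Written exam (66) > Studio work (65), so Studio work counts as 66.
Weighted total:
  Problem sets 96 × 0.16 = 15.36
  Written exam 66 × 0.35 = 23.1
  Portfolio 81 × 0.07 = 5.67
  Reflections 43 × 0.05 = 2.15
  Fieldwork 72 × 0.06 = 4.32
  Essays 98 × 0.1 = 9.8
  Studio work 66 × 0.06 = 3.96
  Discussion 25 × 0.15 = 3.75
Sum = 68.11
Extra credit: 68.11 + 2 = 70.11
70.11 is ≥ 64 and < 87 → Proficient

Proficient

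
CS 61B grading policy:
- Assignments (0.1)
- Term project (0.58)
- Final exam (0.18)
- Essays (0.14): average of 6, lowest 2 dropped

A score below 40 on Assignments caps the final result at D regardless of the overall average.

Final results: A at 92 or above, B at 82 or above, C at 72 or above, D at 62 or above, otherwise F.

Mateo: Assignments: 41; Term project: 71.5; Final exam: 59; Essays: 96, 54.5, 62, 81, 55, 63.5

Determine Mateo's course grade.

D

Essays: drop 54.5, 55 → average of remaining 4 = 302.5/4 = 75.625
Assignments score 41 ≥ 40: minimum met.
Weighted total:
  Assignments 41 × 0.1 = 4.1
  Term project 71.5 × 0.58 = 41.47
  Final exam 59 × 0.18 = 10.62
  Essays 75.625 × 0.14 = 10.5875
Sum = 66.7775
66.7775 is ≥ 62 and < 72 → D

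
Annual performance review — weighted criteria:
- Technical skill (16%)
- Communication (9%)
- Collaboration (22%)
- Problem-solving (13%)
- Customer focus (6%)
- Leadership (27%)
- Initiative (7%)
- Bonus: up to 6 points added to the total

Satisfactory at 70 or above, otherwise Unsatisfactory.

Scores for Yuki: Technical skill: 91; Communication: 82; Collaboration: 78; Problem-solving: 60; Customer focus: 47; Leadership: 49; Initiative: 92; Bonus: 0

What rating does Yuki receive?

Unsatisfactory

Weighted total:
  Technical skill 91 × 0.16 = 14.56
  Communication 82 × 0.09 = 7.38
  Collaboration 78 × 0.22 = 17.16
  Problem-solving 60 × 0.13 = 7.8
  Customer focus 47 × 0.06 = 2.82
  Leadership 49 × 0.27 = 13.23
  Initiative 92 × 0.07 = 6.44
Sum = 69.39
Bonus: 69.39 + 0 = 69.39
69.39 < 70 → Unsatisfactory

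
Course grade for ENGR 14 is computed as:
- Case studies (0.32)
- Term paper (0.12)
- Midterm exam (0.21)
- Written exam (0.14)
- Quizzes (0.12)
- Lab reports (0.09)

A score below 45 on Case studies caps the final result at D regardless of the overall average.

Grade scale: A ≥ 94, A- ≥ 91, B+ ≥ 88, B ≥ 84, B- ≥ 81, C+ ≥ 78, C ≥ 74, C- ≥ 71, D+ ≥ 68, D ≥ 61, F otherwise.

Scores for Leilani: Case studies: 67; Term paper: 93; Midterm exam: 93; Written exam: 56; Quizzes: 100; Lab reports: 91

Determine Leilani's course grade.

Case studies score 67 ≥ 45: minimum met.
Weighted total:
  Case studies 67 × 0.32 = 21.44
  Term paper 93 × 0.12 = 11.16
  Midterm exam 93 × 0.21 = 19.53
  Written exam 56 × 0.14 = 7.84
  Quizzes 100 × 0.12 = 12
  Lab reports 91 × 0.09 = 8.19
Sum = 80.16
80.16 is ≥ 78 and < 81 → C+

C+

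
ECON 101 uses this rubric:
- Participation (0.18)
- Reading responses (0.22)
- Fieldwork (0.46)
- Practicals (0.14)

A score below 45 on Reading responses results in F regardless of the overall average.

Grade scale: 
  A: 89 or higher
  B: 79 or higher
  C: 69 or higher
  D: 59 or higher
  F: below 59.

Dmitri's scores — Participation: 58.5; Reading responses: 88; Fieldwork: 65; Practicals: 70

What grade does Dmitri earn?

C

Reading responses score 88 ≥ 45: minimum met.
Weighted total:
  Participation 58.5 × 0.18 = 10.53
  Reading responses 88 × 0.22 = 19.36
  Fieldwork 65 × 0.46 = 29.9
  Practicals 70 × 0.14 = 9.8
Sum = 69.59
69.59 is ≥ 69 and < 79 → C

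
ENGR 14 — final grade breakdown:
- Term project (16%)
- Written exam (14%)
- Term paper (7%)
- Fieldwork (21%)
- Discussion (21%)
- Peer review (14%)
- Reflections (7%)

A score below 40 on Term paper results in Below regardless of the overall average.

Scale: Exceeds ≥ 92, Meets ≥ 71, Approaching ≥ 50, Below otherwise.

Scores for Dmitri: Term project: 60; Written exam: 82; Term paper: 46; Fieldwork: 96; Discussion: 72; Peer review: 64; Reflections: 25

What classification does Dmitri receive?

Term paper score 46 ≥ 40: minimum met.
Weighted total:
  Term project 60 × 0.16 = 9.6
  Written exam 82 × 0.14 = 11.48
  Term paper 46 × 0.07 = 3.22
  Fieldwork 96 × 0.21 = 20.16
  Discussion 72 × 0.21 = 15.12
  Peer review 64 × 0.14 = 8.96
  Reflections 25 × 0.07 = 1.75
Sum = 70.29
70.29 is ≥ 50 and < 71 → Approaching

Approaching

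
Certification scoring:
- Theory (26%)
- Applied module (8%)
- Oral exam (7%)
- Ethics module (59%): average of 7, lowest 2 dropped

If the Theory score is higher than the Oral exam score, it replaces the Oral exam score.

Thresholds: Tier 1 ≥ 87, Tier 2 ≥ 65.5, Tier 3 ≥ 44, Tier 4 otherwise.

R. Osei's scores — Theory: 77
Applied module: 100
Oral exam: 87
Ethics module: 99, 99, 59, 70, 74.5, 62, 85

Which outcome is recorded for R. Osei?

Tier 2

Ethics module: drop 59, 62 → average of remaining 5 = 427.5/5 = 85.5
Theory (77) ≤ Oral exam (87), so Oral exam stays at 87.
Weighted total:
  Theory 77 × 0.26 = 20.02
  Applied module 100 × 0.08 = 8
  Oral exam 87 × 0.07 = 6.09
  Ethics module 85.5 × 0.59 = 50.445
Sum = 84.555
84.555 is ≥ 65.5 and < 87 → Tier 2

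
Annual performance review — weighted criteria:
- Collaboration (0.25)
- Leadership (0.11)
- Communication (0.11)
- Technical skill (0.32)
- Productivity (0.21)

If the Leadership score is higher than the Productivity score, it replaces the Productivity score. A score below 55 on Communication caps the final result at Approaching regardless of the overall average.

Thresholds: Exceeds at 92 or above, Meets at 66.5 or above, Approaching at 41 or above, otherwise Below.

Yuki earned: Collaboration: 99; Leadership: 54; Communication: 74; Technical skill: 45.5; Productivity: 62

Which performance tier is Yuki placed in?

Leadership (54) ≤ Productivity (62), so Productivity stays at 62.
Communication score 74 ≥ 55: minimum met.
Weighted total:
  Collaboration 99 × 0.25 = 24.75
  Leadership 54 × 0.11 = 5.94
  Communication 74 × 0.11 = 8.14
  Technical skill 45.5 × 0.32 = 14.56
  Productivity 62 × 0.21 = 13.02
Sum = 66.41
66.41 is ≥ 41 and < 66.5 → Approaching

Approaching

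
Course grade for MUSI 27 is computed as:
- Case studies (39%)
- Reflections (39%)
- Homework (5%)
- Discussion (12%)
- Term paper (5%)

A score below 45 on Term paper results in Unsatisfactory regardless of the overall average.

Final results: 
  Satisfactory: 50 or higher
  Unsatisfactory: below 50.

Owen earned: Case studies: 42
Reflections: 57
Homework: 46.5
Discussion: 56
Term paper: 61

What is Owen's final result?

Satisfactory

Term paper score 61 ≥ 45: minimum met.
Weighted total:
  Case studies 42 × 0.39 = 16.38
  Reflections 57 × 0.39 = 22.23
  Homework 46.5 × 0.05 = 2.325
  Discussion 56 × 0.12 = 6.72
  Term paper 61 × 0.05 = 3.05
Sum = 50.705
50.705 ≥ 50 → Satisfactory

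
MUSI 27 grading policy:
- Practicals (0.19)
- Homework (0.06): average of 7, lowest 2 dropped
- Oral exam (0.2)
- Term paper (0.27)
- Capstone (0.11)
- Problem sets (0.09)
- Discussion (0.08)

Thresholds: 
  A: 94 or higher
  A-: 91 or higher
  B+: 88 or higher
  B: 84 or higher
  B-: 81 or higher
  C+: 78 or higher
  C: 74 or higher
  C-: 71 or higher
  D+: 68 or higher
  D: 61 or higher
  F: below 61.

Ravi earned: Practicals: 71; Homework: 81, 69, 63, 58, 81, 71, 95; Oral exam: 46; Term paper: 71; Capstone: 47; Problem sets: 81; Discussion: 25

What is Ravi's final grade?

D

Homework: drop 58, 63 → average of remaining 5 = 397/5 = 79.4
Weighted total:
  Practicals 71 × 0.19 = 13.49
  Homework 79.4 × 0.06 = 4.764
  Oral exam 46 × 0.2 = 9.2
  Term paper 71 × 0.27 = 19.17
  Capstone 47 × 0.11 = 5.17
  Problem sets 81 × 0.09 = 7.29
  Discussion 25 × 0.08 = 2
Sum = 61.084
61.084 is ≥ 61 and < 68 → D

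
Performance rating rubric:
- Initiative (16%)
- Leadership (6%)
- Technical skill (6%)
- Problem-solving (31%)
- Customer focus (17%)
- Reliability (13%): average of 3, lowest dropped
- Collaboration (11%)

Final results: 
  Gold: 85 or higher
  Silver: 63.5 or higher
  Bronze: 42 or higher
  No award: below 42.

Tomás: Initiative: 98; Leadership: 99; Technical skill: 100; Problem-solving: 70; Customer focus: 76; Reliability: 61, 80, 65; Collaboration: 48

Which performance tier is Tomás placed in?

Silver

Reliability: drop 61 → average of remaining 2 = 145/2 = 72.5
Weighted total:
  Initiative 98 × 0.16 = 15.68
  Leadership 99 × 0.06 = 5.94
  Technical skill 100 × 0.06 = 6
  Problem-solving 70 × 0.31 = 21.7
  Customer focus 76 × 0.17 = 12.92
  Reliability 72.5 × 0.13 = 9.425
  Collaboration 48 × 0.11 = 5.28
Sum = 76.945
76.945 is ≥ 63.5 and < 85 → Silver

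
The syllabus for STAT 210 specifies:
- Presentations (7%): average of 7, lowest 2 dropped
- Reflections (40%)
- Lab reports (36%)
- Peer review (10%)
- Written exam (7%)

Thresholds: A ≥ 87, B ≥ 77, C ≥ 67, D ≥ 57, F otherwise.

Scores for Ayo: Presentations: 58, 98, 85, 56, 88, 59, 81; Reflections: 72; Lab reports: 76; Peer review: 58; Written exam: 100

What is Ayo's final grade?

C

Presentations: drop 56, 58 → average of remaining 5 = 411/5 = 82.2
Weighted total:
  Presentations 82.2 × 0.07 = 5.754
  Reflections 72 × 0.4 = 28.8
  Lab reports 76 × 0.36 = 27.36
  Peer review 58 × 0.1 = 5.8
  Written exam 100 × 0.07 = 7
Sum = 74.714
74.714 is ≥ 67 and < 77 → C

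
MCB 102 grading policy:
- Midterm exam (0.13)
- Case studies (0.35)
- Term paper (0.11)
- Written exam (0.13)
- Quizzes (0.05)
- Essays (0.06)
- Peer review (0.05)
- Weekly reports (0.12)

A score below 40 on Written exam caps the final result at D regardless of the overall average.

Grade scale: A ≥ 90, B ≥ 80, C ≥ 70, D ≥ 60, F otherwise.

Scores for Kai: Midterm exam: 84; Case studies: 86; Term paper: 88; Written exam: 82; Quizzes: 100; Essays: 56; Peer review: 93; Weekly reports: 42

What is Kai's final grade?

C

Written exam score 82 ≥ 40: minimum met.
Weighted total:
  Midterm exam 84 × 0.13 = 10.92
  Case studies 86 × 0.35 = 30.1
  Term paper 88 × 0.11 = 9.68
  Written exam 82 × 0.13 = 10.66
  Quizzes 100 × 0.05 = 5
  Essays 56 × 0.06 = 3.36
  Peer review 93 × 0.05 = 4.65
  Weekly reports 42 × 0.12 = 5.04
Sum = 79.41
79.41 is ≥ 70 and < 80 → C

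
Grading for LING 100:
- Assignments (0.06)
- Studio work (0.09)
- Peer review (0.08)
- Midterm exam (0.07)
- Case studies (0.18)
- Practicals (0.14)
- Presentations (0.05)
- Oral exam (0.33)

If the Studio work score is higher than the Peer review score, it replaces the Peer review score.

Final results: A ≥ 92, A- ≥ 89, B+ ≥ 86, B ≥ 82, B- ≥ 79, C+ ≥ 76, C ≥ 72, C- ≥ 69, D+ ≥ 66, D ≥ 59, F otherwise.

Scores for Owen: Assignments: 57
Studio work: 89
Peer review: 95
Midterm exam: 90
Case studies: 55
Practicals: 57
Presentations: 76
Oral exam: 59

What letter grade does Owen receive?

D+

Studio work (89) ≤ Peer review (95), so Peer review stays at 95.
Weighted total:
  Assignments 57 × 0.06 = 3.42
  Studio work 89 × 0.09 = 8.01
  Peer review 95 × 0.08 = 7.6
  Midterm exam 90 × 0.07 = 6.3
  Case studies 55 × 0.18 = 9.9
  Practicals 57 × 0.14 = 7.98
  Presentations 76 × 0.05 = 3.8
  Oral exam 59 × 0.33 = 19.47
Sum = 66.48
66.48 is ≥ 66 and < 69 → D+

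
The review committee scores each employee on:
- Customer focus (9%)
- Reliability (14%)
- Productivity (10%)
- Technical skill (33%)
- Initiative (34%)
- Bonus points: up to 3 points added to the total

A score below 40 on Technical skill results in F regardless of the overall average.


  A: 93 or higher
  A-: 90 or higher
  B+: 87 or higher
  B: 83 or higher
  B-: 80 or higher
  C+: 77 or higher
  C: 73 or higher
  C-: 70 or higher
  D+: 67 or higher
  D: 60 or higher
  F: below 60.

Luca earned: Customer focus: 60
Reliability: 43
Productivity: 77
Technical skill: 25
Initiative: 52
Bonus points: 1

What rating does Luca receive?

F

Technical skill score 25 < 40: minimum not met.
Weighted total:
  Customer focus 60 × 0.09 = 5.4
  Reliability 43 × 0.14 = 6.02
  Productivity 77 × 0.1 = 7.7
  Technical skill 25 × 0.33 = 8.25
  Initiative 52 × 0.34 = 17.68
Sum = 45.05
Bonus points: 45.05 + 1 = 46.05
Because the Technical skill minimum was not met, the result is F.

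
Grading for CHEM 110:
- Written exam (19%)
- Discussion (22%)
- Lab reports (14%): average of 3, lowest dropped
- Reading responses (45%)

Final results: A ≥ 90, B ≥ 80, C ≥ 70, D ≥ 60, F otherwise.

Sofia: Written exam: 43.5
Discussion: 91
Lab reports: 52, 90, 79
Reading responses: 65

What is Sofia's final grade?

Lab reports: drop 52 → average of remaining 2 = 169/2 = 84.5
Weighted total:
  Written exam 43.5 × 0.19 = 8.265
  Discussion 91 × 0.22 = 20.02
  Lab reports 84.5 × 0.14 = 11.83
  Reading responses 65 × 0.45 = 29.25
Sum = 69.365
69.365 is ≥ 60 and < 70 → D

D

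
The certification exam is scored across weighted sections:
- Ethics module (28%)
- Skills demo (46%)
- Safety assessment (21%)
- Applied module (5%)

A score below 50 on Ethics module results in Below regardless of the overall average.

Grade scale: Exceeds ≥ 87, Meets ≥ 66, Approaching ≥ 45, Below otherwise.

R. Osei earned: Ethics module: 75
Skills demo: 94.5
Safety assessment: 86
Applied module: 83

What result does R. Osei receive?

Ethics module score 75 ≥ 50: minimum met.
Weighted total:
  Ethics module 75 × 0.28 = 21
  Skills demo 94.5 × 0.46 = 43.47
  Safety assessment 86 × 0.21 = 18.06
  Applied module 83 × 0.05 = 4.15
Sum = 86.68
86.68 is ≥ 66 and < 87 → Meets

Meets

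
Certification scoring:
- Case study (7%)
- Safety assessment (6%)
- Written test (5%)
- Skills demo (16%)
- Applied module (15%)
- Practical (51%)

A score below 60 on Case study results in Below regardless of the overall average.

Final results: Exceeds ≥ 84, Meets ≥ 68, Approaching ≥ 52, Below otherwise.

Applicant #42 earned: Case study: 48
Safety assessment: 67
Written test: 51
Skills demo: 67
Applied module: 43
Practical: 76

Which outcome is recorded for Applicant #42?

Below

Case study score 48 < 60: minimum not met.
Weighted total:
  Case study 48 × 0.07 = 3.36
  Safety assessment 67 × 0.06 = 4.02
  Written test 51 × 0.05 = 2.55
  Skills demo 67 × 0.16 = 10.72
  Applied module 43 × 0.15 = 6.45
  Practical 76 × 0.51 = 38.76
Sum = 65.86
Because the Case study minimum was not met, the result is Below.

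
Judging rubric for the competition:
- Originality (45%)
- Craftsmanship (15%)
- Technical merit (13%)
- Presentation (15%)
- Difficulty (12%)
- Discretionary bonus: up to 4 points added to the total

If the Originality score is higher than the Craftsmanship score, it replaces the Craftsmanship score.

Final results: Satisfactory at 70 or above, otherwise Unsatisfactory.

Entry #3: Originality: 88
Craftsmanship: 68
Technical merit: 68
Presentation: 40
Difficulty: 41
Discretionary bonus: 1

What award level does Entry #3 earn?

Originality (88) > Craftsmanship (68), so Craftsmanship counts as 88.
Weighted total:
  Originality 88 × 0.45 = 39.6
  Craftsmanship 88 × 0.15 = 13.2
  Technical merit 68 × 0.13 = 8.84
  Presentation 40 × 0.15 = 6
  Difficulty 41 × 0.12 = 4.92
Sum = 72.56
Discretionary bonus: 72.56 + 1 = 73.56
73.56 ≥ 70 → Satisfactory

Satisfactory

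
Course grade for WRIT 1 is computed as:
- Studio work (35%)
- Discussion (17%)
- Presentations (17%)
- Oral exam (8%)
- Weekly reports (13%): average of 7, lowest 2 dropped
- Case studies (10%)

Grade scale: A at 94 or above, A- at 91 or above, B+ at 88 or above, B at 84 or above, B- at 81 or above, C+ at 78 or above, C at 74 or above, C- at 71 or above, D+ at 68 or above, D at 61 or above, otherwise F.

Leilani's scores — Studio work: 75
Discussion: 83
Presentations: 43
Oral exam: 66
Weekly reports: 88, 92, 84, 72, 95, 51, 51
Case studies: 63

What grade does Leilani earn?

Weekly reports: drop 51, 51 → average of remaining 5 = 431/5 = 86.2
Weighted total:
  Studio work 75 × 0.35 = 26.25
  Discussion 83 × 0.17 = 14.11
  Presentations 43 × 0.17 = 7.31
  Oral exam 66 × 0.08 = 5.28
  Weekly reports 86.2 × 0.13 = 11.206
  Case studies 63 × 0.1 = 6.3
Sum = 70.456
70.456 is ≥ 68 and < 71 → D+

D+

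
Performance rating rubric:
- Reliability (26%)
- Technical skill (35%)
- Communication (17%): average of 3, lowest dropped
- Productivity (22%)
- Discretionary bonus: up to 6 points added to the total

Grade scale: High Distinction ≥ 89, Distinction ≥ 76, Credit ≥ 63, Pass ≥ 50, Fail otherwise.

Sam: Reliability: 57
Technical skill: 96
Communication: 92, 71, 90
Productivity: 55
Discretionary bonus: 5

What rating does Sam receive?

Communication: drop 71 → average of remaining 2 = 182/2 = 91
Weighted total:
  Reliability 57 × 0.26 = 14.82
  Technical skill 96 × 0.35 = 33.6
  Communication 91 × 0.17 = 15.47
  Productivity 55 × 0.22 = 12.1
Sum = 75.99
Discretionary bonus: 75.99 + 5 = 80.99
80.99 is ≥ 76 and < 89 → Distinction

Distinction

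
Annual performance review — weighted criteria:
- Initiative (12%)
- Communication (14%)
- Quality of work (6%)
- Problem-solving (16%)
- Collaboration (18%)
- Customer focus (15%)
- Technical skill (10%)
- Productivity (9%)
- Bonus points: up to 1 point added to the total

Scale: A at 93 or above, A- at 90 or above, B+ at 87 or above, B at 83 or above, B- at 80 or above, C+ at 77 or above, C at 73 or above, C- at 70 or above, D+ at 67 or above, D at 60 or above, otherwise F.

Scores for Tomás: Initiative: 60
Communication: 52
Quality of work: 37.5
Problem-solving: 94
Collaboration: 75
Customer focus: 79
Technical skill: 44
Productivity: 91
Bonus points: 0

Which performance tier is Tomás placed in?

D+

Weighted total:
  Initiative 60 × 0.12 = 7.2
  Communication 52 × 0.14 = 7.28
  Quality of work 37.5 × 0.06 = 2.25
  Problem-solving 94 × 0.16 = 15.04
  Collaboration 75 × 0.18 = 13.5
  Customer focus 79 × 0.15 = 11.85
  Technical skill 44 × 0.1 = 4.4
  Productivity 91 × 0.09 = 8.19
Sum = 69.71
Bonus points: 69.71 + 0 = 69.71
69.71 is ≥ 67 and < 70 → D+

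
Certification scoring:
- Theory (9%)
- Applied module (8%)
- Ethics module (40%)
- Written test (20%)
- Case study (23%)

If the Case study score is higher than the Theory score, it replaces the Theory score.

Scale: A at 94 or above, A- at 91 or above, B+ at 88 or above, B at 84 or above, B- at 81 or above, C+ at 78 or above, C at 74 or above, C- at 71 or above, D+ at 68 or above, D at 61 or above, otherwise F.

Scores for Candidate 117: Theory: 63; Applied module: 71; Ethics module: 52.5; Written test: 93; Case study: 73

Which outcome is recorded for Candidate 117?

D+

Case study (73) > Theory (63), so Theory counts as 73.
Weighted total:
  Theory 73 × 0.09 = 6.57
  Applied module 71 × 0.08 = 5.68
  Ethics module 52.5 × 0.4 = 21
  Written test 93 × 0.2 = 18.6
  Case study 73 × 0.23 = 16.79
Sum = 68.64
68.64 is ≥ 68 and < 71 → D+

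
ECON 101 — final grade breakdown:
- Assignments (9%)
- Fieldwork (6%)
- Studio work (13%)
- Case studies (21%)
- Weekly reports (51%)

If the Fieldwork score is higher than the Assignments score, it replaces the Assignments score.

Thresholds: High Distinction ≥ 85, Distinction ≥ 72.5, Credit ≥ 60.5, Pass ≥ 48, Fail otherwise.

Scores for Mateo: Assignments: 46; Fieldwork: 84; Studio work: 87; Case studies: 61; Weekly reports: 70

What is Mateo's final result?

Fieldwork (84) > Assignments (46), so Assignments counts as 84.
Weighted total:
  Assignments 84 × 0.09 = 7.56
  Fieldwork 84 × 0.06 = 5.04
  Studio work 87 × 0.13 = 11.31
  Case studies 61 × 0.21 = 12.81
  Weekly reports 70 × 0.51 = 35.7
Sum = 72.42
72.42 is ≥ 60.5 and < 72.5 → Credit

Credit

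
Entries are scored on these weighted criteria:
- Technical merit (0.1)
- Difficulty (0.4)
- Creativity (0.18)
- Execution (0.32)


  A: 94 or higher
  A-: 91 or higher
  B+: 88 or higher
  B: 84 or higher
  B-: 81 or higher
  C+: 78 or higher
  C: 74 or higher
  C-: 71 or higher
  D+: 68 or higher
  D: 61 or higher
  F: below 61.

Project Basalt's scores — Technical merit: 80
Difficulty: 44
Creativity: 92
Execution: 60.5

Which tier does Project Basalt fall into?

D

Weighted total:
  Technical merit 80 × 0.1 = 8
  Difficulty 44 × 0.4 = 17.6
  Creativity 92 × 0.18 = 16.56
  Execution 60.5 × 0.32 = 19.36
Sum = 61.52
61.52 is ≥ 61 and < 68 → D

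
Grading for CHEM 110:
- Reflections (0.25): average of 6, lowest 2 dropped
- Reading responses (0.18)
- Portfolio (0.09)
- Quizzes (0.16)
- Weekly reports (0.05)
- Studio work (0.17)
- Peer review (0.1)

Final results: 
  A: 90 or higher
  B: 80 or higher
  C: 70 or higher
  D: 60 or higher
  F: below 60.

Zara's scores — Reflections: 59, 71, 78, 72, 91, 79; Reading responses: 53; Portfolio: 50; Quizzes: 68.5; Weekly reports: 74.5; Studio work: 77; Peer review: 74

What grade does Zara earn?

D

Reflections: drop 59, 71 → average of remaining 4 = 320/4 = 80
Weighted total:
  Reflections 80 × 0.25 = 20
  Reading responses 53 × 0.18 = 9.54
  Portfolio 50 × 0.09 = 4.5
  Quizzes 68.5 × 0.16 = 10.96
  Weekly reports 74.5 × 0.05 = 3.725
  Studio work 77 × 0.17 = 13.09
  Peer review 74 × 0.1 = 7.4
Sum = 69.215
69.215 is ≥ 60 and < 70 → D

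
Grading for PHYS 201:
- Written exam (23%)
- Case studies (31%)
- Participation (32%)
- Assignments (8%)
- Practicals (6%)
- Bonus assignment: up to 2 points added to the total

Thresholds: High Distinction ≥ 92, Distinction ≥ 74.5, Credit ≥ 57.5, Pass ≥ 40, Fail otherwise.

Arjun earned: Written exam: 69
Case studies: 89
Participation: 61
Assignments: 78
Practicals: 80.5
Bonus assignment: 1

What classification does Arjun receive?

Weighted total:
  Written exam 69 × 0.23 = 15.87
  Case studies 89 × 0.31 = 27.59
  Participation 61 × 0.32 = 19.52
  Assignments 78 × 0.08 = 6.24
  Practicals 80.5 × 0.06 = 4.83
Sum = 74.05
Bonus assignment: 74.05 + 1 = 75.05
75.05 is ≥ 74.5 and < 92 → Distinction

Distinction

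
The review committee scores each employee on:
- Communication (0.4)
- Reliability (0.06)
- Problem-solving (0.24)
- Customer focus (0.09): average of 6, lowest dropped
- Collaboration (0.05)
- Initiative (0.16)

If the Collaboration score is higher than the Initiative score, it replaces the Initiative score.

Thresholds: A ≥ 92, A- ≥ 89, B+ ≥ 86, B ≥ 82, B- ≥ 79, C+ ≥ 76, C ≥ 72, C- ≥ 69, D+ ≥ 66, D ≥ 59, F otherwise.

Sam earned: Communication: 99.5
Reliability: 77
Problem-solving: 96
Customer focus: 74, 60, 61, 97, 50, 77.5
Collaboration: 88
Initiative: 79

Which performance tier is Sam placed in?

A

Customer focus: drop 50 → average of remaining 5 = 369.5/5 = 73.9
Collaboration (88) > Initiative (79), so Initiative counts as 88.
Weighted total:
  Communication 99.5 × 0.4 = 39.8
  Reliability 77 × 0.06 = 4.62
  Problem-solving 96 × 0.24 = 23.04
  Customer focus 73.9 × 0.09 = 6.651
  Collaboration 88 × 0.05 = 4.4
  Initiative 88 × 0.16 = 14.08
Sum = 92.591
92.591 ≥ 92 → A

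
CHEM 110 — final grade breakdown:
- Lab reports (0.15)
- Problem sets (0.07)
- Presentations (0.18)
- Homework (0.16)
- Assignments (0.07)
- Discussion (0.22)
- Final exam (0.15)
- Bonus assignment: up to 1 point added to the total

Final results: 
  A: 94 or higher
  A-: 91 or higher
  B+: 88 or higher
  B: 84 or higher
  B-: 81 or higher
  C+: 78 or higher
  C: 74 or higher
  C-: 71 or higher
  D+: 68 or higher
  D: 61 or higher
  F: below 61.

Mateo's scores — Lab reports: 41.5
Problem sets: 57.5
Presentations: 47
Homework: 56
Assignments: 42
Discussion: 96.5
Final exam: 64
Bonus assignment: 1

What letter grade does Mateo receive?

Weighted total:
  Lab reports 41.5 × 0.15 = 6.225
  Problem sets 57.5 × 0.07 = 4.025
  Presentations 47 × 0.18 = 8.46
  Homework 56 × 0.16 = 8.96
  Assignments 42 × 0.07 = 2.94
  Discussion 96.5 × 0.22 = 21.23
  Final exam 64 × 0.15 = 9.6
Sum = 61.44
Bonus assignment: 61.44 + 1 = 62.44
62.44 is ≥ 61 and < 68 → D

D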